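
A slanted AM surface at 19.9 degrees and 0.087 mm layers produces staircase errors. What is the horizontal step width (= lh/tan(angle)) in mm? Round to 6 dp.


step = 0.087 / tan(19.9) = 0.240335 mm


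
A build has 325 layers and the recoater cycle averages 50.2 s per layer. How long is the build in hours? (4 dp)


t = 325 * 50.2 / 3600 = 4.5319 hrs


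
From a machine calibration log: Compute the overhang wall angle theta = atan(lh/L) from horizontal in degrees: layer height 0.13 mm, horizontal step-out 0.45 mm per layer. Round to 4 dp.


angle = atan(0.13/0.45) = 16.1134 degrees


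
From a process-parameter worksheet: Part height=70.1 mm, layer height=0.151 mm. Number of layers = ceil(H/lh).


Layers = ceil(70.1/0.151) = 465


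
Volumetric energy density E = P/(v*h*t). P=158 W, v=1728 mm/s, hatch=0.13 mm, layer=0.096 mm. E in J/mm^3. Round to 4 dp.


E = 158 / (1728*0.13*0.096) = 7.3265 J/mm^3


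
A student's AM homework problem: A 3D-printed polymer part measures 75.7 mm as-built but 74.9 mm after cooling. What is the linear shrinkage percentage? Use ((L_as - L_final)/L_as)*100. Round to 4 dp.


Shrinkage = ((75.7-74.9)/75.7)*100 = 1.0568 %


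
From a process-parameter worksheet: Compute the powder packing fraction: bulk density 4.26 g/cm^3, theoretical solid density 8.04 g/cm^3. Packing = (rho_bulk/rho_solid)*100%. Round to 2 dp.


Packing = (4.26/8.04)*100 = 52.99 %


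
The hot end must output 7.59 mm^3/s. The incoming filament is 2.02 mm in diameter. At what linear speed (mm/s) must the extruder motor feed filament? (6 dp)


A = pi*(2.02/2)^2 = 3.204739
v = 7.59 / 3.204739 = 2.368368 mm/s


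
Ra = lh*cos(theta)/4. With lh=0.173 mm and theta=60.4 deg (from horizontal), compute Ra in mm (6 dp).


Ra = 0.173 * cos(60.4) / 4 = 0.021363 mm


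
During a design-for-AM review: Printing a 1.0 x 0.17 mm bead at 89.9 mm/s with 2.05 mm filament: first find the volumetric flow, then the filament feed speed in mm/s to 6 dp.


Q = 1.0 * 0.17 * 89.9 = 15.283 mm^3/s
A_fil = pi*(2.05/2)^2 = 3.30063578 mm^2
v_feed = 15.283 / 3.30063578 = 4.63032 mm/s


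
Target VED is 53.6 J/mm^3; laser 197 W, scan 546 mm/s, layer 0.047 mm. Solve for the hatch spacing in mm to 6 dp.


h = 197 / (53.6*546*0.047) = 0.143222 mm


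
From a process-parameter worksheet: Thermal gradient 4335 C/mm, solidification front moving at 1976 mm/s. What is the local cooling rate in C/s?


CR = 4335 * 1976 = 8565960 C/s


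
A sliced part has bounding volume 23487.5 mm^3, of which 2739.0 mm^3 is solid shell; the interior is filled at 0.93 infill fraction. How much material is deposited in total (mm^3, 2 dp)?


V_infill = (23487.5 - 2739.0) * 0.93 = 19296.11
V_total = 2739.0 + 19296.11 = 22035.11 mm^3


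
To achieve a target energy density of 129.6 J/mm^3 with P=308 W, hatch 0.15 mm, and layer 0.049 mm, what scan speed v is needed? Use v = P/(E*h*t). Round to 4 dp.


v = 308 / (129.6*0.15*0.049) = 323.3392 mm/s


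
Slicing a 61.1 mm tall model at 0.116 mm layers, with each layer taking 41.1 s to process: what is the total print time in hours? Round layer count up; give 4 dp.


Layers = ceil(61.1/0.116) = 527
t = 527 * 41.1 / 3600 = 6.0166 hrs


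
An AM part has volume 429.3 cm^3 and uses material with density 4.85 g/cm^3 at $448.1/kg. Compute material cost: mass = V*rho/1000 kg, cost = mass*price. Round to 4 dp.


Mass = 429.3*4.85/1000 = 2.082105 kg
Cost = 2.082105 * 448.1 = 932.9913 $


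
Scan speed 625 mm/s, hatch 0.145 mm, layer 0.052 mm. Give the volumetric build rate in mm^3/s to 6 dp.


Rate = 625 * 0.145 * 0.052 = 4.7125 mm^3/s


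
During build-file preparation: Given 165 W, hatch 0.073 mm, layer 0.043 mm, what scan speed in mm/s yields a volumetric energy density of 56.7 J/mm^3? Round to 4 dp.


v = 165 / (56.7*0.073*0.043) = 927.0637 mm/s


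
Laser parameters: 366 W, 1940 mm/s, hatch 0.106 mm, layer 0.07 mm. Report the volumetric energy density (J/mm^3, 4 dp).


E = 366 / (1940*0.106*0.07) = 25.4258 J/mm^3


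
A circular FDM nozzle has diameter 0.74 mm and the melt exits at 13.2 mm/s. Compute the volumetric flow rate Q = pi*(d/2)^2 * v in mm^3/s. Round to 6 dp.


A = pi*(0.74/2)^2 = 0.43008403 mm^2
Q = 0.43008403 * 13.2 = 5.677109 mm^3/s


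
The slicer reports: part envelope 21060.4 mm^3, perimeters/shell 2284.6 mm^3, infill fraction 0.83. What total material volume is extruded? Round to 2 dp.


V_infill = (21060.4 - 2284.6) * 0.83 = 15583.91
V_total = 2284.6 + 15583.91 = 17868.51 mm^3


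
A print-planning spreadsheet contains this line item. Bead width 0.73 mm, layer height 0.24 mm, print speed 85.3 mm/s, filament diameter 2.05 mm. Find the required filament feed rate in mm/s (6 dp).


Q = 0.73 * 0.24 * 85.3 = 14.94456 mm^3/s
A_fil = pi*(2.05/2)^2 = 3.30063578 mm^2
v_feed = 14.94456 / 3.30063578 = 4.527782 mm/s


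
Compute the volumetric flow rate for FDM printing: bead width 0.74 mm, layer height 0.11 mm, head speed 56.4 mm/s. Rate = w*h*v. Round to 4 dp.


Rate = 0.74 * 0.11 * 56.4 = 4.591 mm^3/s


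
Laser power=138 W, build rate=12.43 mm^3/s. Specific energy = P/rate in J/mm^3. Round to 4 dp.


SE = 138 / 12.43 = 11.1022 J/mm^3


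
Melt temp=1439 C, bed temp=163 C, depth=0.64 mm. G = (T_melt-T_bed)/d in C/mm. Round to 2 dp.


G = (1439-163)/0.64 = 1993.75 C/mm


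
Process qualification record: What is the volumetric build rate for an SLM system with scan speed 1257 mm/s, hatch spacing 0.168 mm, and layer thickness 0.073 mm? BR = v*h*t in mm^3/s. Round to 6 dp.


Rate = 1257 * 0.168 * 0.073 = 15.415848 mm^3/s


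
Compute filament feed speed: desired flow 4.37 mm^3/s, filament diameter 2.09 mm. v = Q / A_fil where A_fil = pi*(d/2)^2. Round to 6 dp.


A = pi*(2.09/2)^2 = 3.430698
v = 4.37 / 3.430698 = 1.273793 mm/s


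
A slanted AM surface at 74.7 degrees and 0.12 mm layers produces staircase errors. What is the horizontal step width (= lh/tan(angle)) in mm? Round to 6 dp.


step = 0.12 / tan(74.7) = 0.032828 mm


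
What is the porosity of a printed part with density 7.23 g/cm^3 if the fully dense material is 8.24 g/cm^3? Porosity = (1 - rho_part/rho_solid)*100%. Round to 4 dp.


Porosity = (1-7.23/8.24)*100 = 12.2573 %


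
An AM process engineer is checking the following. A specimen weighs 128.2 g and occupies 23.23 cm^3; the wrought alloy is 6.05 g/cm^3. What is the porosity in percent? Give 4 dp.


rho_part = 128.2 / 23.23 = 5.51872579 g/cm^3
Porosity = (1 - 5.51872579/6.05)*100 = 8.7814 %


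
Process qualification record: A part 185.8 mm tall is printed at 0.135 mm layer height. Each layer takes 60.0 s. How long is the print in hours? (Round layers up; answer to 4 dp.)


Layers = ceil(185.8/0.135) = 1377
t = 1377 * 60.0 / 3600 = 22.95 hrs


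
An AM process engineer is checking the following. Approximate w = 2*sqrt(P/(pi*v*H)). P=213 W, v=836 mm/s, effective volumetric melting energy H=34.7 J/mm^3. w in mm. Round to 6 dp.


w = 2*sqrt(213/(pi*836*34.7)) = 0.096689 mm


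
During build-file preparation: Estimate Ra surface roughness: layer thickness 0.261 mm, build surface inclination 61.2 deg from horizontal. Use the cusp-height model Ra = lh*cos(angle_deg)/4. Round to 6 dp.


Ra = 0.261 * cos(61.2) / 4 = 0.031434 mm


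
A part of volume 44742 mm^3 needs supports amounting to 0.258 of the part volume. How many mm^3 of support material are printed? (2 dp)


V_support = 44742 * 0.258 = 11543.44 mm^3


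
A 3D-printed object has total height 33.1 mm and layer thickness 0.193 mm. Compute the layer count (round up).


Layers = ceil(33.1/0.193) = 172


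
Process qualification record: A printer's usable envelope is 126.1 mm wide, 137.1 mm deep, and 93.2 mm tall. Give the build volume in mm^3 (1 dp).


V = 126.1 * 137.1 * 93.2 = 1611270.5 mm^3


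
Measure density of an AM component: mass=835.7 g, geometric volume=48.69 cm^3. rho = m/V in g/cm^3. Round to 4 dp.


rho = 835.7 / 48.69 = 17.1637 g/cm^3


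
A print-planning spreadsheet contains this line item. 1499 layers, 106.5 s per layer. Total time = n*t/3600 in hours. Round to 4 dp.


t = 1499 * 106.5 / 3600 = 44.3454 hrs


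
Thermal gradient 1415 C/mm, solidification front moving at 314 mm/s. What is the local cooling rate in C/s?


CR = 1415 * 314 = 444310 C/s


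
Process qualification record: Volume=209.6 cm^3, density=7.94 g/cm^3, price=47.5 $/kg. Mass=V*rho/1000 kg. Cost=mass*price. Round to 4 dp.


Mass = 209.6*7.94/1000 = 1.664224 kg
Cost = 1.664224 * 47.5 = 79.0506 $


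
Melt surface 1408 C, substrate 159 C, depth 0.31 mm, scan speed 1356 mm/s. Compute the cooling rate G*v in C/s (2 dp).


G = (1408-159)/0.31 = 4029.03225806 C/mm
CR = 4029.03225806 * 1356 = 5463367.74 C/s


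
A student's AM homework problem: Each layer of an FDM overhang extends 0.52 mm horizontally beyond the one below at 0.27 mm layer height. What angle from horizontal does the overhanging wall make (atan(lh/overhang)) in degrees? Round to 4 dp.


angle = atan(0.27/0.52) = 27.4397 degrees


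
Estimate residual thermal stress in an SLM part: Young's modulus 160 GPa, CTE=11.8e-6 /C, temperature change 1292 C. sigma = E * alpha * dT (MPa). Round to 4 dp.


sigma = 160*1000 * 11.8e-6 * 1292 = 2439.296 MPa


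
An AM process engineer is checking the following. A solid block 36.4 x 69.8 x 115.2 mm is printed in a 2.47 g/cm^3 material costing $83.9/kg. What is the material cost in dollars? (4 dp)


V = 36.4 * 69.8 * 115.2 = 292690.944 mm^3 = 292.690944 cm^3
Mass = 292.690944 * 2.47 / 1000 = 0.72294663 kg
Cost = 0.72294663 * 83.9 = 60.6552 $


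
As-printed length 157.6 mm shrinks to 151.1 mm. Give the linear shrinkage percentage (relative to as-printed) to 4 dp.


Shrinkage = ((157.6-151.1)/157.6)*100 = 4.1244 %


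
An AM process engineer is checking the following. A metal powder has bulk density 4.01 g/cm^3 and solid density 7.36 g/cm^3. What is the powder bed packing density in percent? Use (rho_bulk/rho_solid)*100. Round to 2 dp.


Packing = (4.01/7.36)*100 = 54.48 %


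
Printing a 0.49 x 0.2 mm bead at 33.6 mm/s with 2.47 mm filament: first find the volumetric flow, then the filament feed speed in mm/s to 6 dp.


Q = 0.49 * 0.2 * 33.6 = 3.2928 mm^3/s
A_fil = pi*(2.47/2)^2 = 4.79163566 mm^2
v_feed = 3.2928 / 4.79163566 = 0.687197 mm/s


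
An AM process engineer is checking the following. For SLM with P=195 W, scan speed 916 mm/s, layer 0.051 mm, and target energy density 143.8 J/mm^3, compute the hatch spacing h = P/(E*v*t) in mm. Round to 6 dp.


h = 195 / (143.8*916*0.051) = 0.029028 mm


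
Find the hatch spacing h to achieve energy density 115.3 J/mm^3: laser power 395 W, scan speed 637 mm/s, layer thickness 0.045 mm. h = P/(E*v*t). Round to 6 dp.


h = 395 / (115.3*637*0.045) = 0.119513 mm


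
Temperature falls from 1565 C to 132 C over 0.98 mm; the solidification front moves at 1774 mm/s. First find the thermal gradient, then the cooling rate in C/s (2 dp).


G = (1565-132)/0.98 = 1462.24489796 C/mm
CR = 1462.24489796 * 1774 = 2594022.45 C/s


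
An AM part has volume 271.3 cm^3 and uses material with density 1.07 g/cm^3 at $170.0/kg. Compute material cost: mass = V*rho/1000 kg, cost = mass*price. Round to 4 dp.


Mass = 271.3*1.07/1000 = 0.290291 kg
Cost = 0.290291 * 170.0 = 49.3495 $


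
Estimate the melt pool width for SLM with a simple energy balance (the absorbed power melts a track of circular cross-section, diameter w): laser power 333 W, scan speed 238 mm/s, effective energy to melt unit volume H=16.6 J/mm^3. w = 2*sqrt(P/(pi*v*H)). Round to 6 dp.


w = 2*sqrt(333/(pi*238*16.6)) = 0.327593 mm


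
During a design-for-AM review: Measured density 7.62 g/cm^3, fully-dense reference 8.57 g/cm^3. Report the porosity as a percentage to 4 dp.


Porosity = (1-7.62/8.57)*100 = 11.0852 %


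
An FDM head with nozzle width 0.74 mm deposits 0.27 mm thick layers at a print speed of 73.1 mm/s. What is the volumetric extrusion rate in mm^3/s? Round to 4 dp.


Rate = 0.74 * 0.27 * 73.1 = 14.6054 mm^3/s


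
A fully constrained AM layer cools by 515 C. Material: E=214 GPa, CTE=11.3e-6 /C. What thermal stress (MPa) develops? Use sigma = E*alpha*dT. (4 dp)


sigma = 214*1000 * 11.3e-6 * 515 = 1245.373 MPa


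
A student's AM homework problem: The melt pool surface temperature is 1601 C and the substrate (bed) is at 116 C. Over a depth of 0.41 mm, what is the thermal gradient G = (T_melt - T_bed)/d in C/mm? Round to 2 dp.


G = (1601-116)/0.41 = 3621.95 C/mm


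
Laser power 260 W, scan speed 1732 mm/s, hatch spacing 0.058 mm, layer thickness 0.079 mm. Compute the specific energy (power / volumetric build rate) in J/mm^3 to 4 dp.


Build rate = 1732 * 0.058 * 0.079 = 7.936024 mm^3/s
SE = 260 / 7.936024 = 32.762 J/mm^3


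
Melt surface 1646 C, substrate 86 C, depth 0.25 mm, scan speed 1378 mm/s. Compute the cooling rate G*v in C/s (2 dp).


G = (1646-86)/0.25 = 6240.0 C/mm
CR = 6240.0 * 1378 = 8598720.0 C/s


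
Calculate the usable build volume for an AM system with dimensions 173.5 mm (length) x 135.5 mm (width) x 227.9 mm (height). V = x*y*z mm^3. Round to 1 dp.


V = 173.5 * 135.5 * 227.9 = 5357758.1 mm^3


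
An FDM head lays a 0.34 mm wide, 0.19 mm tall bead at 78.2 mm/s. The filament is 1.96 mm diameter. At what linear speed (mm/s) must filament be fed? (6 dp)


Q = 0.34 * 0.19 * 78.2 = 5.05172 mm^3/s
A_fil = pi*(1.96/2)^2 = 3.01718558 mm^2
v_feed = 5.05172 / 3.01718558 = 1.674315 mm/s


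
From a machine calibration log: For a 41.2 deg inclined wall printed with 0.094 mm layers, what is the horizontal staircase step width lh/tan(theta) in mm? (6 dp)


step = 0.094 / tan(41.2) = 0.107375 mm


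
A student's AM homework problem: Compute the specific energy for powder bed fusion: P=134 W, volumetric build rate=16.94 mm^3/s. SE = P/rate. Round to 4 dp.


SE = 134 / 16.94 = 7.9103 J/mm^3


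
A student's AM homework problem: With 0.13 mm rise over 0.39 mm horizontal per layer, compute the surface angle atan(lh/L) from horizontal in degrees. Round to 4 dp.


angle = atan(0.13/0.39) = 18.4349 degrees


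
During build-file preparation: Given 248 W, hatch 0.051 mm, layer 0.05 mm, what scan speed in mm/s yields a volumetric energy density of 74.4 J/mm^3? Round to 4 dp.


v = 248 / (74.4*0.051*0.05) = 1307.1895 mm/s


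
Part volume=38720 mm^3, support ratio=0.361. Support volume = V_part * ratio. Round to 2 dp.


V_support = 38720 * 0.361 = 13977.92 mm^3


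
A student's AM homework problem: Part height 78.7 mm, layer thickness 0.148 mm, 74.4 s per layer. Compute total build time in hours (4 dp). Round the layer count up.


Layers = ceil(78.7/0.148) = 532
t = 532 * 74.4 / 3600 = 10.9947 hrs


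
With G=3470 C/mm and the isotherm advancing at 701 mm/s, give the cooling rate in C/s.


CR = 3470 * 701 = 2432470 C/s


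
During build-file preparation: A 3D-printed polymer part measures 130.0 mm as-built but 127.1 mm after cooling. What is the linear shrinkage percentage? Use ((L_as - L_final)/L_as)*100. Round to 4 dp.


Shrinkage = ((130.0-127.1)/130.0)*100 = 2.2308 %


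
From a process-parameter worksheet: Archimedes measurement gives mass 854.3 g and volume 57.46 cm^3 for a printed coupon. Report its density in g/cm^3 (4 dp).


rho = 854.3 / 57.46 = 14.8677 g/cm^3


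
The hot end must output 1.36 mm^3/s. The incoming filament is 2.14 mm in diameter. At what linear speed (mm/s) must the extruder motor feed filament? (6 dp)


A = pi*(2.14/2)^2 = 3.596809
v = 1.36 / 3.596809 = 0.378113 mm/s


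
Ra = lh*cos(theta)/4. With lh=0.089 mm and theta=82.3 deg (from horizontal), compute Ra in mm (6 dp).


Ra = 0.089 * cos(82.3) / 4 = 0.002981 mm


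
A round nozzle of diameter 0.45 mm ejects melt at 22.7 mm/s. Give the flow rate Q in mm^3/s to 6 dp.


A = pi*(0.45/2)^2 = 0.15904313 mm^2
Q = 0.15904313 * 22.7 = 3.610279 mm^3/s


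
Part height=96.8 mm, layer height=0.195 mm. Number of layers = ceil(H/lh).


Layers = ceil(96.8/0.195) = 497


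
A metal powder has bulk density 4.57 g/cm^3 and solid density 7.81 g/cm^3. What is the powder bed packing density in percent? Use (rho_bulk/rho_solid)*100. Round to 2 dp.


Packing = (4.57/7.81)*100 = 58.51 %


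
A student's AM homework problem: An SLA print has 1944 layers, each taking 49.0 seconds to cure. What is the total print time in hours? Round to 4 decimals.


t = 1944 * 49.0 / 3600 = 26.46 hrs


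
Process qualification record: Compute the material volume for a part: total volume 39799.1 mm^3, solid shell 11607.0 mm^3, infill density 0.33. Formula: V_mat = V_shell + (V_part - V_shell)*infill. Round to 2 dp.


V_infill = (39799.1 - 11607.0) * 0.33 = 9303.39
V_total = 11607.0 + 9303.39 = 20910.39 mm^3


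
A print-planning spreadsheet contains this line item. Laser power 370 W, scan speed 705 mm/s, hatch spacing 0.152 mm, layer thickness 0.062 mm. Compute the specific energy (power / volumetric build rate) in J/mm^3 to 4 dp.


Build rate = 705 * 0.152 * 0.062 = 6.64392 mm^3/s
SE = 370 / 6.64392 = 55.69 J/mm^3


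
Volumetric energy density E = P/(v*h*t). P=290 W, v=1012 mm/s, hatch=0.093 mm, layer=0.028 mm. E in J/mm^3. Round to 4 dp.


E = 290 / (1012*0.093*0.028) = 110.0466 J/mm^3


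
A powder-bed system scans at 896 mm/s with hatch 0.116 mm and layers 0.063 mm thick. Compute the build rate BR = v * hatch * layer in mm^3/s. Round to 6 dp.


Rate = 896 * 0.116 * 0.063 = 6.547968 mm^3/s


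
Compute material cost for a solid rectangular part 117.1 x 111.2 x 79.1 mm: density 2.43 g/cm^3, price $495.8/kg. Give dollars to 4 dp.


V = 117.1 * 111.2 * 79.1 = 1030002.232 mm^3 = 1030.002232 cm^3
Mass = 1030.002232 * 2.43 / 1000 = 2.50290542 kg
Cost = 2.50290542 * 495.8 = 1240.9405 $


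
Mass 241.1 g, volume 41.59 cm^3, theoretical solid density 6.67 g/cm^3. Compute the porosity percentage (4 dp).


rho_part = 241.1 / 41.59 = 5.7970666 g/cm^3
Porosity = (1 - 5.7970666/6.67)*100 = 13.0875 %


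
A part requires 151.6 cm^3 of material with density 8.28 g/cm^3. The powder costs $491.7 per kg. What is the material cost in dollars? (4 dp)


Mass = 151.6*8.28/1000 = 1.255248 kg
Cost = 1.255248 * 491.7 = 617.2054 $


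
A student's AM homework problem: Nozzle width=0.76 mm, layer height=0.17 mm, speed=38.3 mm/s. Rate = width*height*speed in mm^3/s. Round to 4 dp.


Rate = 0.76 * 0.17 * 38.3 = 4.9484 mm^3/s


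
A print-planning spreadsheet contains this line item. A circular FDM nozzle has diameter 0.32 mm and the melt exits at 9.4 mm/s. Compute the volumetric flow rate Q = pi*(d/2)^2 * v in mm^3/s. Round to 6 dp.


A = pi*(0.32/2)^2 = 0.08042477 mm^2
Q = 0.08042477 * 9.4 = 0.755993 mm^3/s


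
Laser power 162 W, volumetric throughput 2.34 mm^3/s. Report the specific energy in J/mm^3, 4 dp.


SE = 162 / 2.34 = 69.2308 J/mm^3


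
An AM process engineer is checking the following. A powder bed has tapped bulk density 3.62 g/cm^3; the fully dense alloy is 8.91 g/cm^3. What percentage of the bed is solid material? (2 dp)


Packing = (3.62/8.91)*100 = 40.63 %


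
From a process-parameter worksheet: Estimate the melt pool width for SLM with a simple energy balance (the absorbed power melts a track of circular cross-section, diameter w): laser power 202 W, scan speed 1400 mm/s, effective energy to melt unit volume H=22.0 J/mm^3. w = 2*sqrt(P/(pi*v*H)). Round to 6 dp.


w = 2*sqrt(202/(pi*1400*22.0)) = 0.091381 mm


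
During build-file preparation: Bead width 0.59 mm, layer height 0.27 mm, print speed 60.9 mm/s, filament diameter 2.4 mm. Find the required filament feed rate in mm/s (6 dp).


Q = 0.59 * 0.27 * 60.9 = 9.70137 mm^3/s
A_fil = pi*(2.4/2)^2 = 4.52389342 mm^2
v_feed = 9.70137 / 4.52389342 = 2.144474 mm/s


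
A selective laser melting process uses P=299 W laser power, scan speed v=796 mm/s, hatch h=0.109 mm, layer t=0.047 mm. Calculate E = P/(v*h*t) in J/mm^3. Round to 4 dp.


E = 299 / (796*0.109*0.047) = 73.3219 J/mm^3


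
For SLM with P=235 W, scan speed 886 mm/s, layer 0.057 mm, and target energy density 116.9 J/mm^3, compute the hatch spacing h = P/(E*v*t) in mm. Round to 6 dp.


h = 235 / (116.9*886*0.057) = 0.039806 mm


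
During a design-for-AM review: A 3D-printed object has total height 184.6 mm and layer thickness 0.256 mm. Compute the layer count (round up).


Layers = ceil(184.6/0.256) = 722


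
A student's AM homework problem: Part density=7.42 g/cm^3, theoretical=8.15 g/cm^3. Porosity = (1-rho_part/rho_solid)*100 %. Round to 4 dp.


Porosity = (1-7.42/8.15)*100 = 8.9571 %


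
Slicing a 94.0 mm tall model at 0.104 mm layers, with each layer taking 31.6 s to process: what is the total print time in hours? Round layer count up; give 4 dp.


Layers = ceil(94.0/0.104) = 904
t = 904 * 31.6 / 3600 = 7.9351 hrs


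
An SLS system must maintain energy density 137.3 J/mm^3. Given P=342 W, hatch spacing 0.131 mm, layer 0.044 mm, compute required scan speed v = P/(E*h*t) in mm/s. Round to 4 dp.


v = 342 / (137.3*0.131*0.044) = 432.1471 mm/s


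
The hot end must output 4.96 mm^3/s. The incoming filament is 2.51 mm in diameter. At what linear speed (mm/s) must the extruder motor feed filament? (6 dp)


A = pi*(2.51/2)^2 = 4.948087
v = 4.96 / 4.948087 = 1.002408 mm/s


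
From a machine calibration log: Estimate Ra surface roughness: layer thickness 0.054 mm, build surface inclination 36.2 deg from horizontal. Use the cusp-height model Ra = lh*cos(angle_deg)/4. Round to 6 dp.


Ra = 0.054 * cos(36.2) / 4 = 0.010894 mm


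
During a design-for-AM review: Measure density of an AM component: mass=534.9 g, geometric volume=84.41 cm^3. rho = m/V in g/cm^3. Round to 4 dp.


rho = 534.9 / 84.41 = 6.3369 g/cm^3


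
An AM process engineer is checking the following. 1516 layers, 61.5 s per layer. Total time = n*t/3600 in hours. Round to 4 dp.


t = 1516 * 61.5 / 3600 = 25.8983 hrs


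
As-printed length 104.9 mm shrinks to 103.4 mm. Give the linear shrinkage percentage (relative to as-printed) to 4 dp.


Shrinkage = ((104.9-103.4)/104.9)*100 = 1.4299 %


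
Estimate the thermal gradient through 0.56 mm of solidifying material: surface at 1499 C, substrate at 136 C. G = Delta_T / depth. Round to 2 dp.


G = (1499-136)/0.56 = 2433.93 C/mm


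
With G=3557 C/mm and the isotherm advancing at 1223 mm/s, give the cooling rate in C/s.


CR = 3557 * 1223 = 4350211 C/s


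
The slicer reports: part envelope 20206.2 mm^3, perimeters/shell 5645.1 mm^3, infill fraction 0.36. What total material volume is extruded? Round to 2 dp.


V_infill = (20206.2 - 5645.1) * 0.36 = 5242.0
V_total = 5645.1 + 5242.0 = 10887.1 mm^3


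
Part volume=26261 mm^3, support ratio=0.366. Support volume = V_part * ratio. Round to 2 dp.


V_support = 26261 * 0.366 = 9611.53 mm^3


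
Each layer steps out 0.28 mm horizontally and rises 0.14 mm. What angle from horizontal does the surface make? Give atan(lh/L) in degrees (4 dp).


angle = atan(0.14/0.28) = 26.5651 degrees


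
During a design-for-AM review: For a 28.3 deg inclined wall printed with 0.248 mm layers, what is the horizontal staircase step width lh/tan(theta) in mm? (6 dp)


step = 0.248 / tan(28.3) = 0.460586 mm


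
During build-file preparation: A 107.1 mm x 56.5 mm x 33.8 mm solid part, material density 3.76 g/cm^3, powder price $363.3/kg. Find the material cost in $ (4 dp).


V = 107.1 * 56.5 * 33.8 = 204528.87 mm^3 = 204.52887 cm^3
Mass = 204.52887 * 3.76 / 1000 = 0.76902855 kg
Cost = 0.76902855 * 363.3 = 279.3881 $


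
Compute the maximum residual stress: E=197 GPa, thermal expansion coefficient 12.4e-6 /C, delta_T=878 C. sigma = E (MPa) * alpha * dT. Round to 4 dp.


sigma = 197*1000 * 12.4e-6 * 878 = 2144.7784 MPa


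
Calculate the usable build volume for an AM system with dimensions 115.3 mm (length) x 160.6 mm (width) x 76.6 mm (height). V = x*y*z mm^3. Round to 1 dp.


V = 115.3 * 160.6 * 76.6 = 1418416.0 mm^3


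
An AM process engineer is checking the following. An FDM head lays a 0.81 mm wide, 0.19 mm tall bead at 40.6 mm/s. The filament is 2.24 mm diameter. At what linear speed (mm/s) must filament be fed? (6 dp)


Q = 0.81 * 0.19 * 40.6 = 6.24834 mm^3/s
A_fil = pi*(2.24/2)^2 = 3.94081382 mm^2
v_feed = 6.24834 / 3.94081382 = 1.585546 mm/s


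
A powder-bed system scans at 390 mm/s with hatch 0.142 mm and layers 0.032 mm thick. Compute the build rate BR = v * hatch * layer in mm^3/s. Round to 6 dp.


Rate = 390 * 0.142 * 0.032 = 1.77216 mm^3/s


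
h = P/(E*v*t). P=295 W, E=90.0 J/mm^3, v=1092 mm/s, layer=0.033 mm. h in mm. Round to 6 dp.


h = 295 / (90.0*1092*0.033) = 0.090958 mm


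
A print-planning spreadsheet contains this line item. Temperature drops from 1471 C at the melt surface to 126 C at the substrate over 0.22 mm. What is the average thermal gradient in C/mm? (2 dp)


G = (1471-126)/0.22 = 6113.64 C/mm


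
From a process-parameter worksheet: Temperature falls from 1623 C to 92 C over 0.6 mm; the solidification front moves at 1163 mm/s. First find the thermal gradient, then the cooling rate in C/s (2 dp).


G = (1623-92)/0.6 = 2551.66666667 C/mm
CR = 2551.66666667 * 1163 = 2967588.33 C/s


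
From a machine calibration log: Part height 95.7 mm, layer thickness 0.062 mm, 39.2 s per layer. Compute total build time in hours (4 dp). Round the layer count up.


Layers = ceil(95.7/0.062) = 1544
t = 1544 * 39.2 / 3600 = 16.8124 hrs


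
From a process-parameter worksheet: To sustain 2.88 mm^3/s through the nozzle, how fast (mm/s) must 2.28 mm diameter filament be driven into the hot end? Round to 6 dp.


A = pi*(2.28/2)^2 = 4.082814
v = 2.88 / 4.082814 = 0.705396 mm/s


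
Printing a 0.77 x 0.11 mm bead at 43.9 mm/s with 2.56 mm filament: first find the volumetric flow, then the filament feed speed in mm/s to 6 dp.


Q = 0.77 * 0.11 * 43.9 = 3.71833 mm^3/s
A_fil = pi*(2.56/2)^2 = 5.1471854 mm^2
v_feed = 3.71833 / 5.1471854 = 0.722401 mm/s


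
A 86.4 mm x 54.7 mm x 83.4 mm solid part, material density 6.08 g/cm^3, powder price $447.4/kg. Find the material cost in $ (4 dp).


V = 86.4 * 54.7 * 83.4 = 394155.072 mm^3 = 394.155072 cm^3
Mass = 394.155072 * 6.08 / 1000 = 2.39646284 kg
Cost = 2.39646284 * 447.4 = 1072.1775 $


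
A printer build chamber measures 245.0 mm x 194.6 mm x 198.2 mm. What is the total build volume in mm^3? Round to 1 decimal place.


V = 245.0 * 194.6 * 198.2 = 9449581.4 mm^3


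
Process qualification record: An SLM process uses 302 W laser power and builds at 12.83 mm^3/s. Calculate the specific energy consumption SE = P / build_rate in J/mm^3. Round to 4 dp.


SE = 302 / 12.83 = 23.5386 J/mm^3


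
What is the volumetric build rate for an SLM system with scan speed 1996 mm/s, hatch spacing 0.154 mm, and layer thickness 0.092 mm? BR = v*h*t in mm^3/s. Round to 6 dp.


Rate = 1996 * 0.154 * 0.092 = 28.279328 mm^3/s


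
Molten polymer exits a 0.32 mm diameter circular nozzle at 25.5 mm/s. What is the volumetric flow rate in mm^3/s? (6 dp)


A = pi*(0.32/2)^2 = 0.08042477 mm^2
Q = 0.08042477 * 25.5 = 2.050832 mm^3/s


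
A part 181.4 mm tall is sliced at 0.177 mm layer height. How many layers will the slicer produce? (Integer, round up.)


Layers = ceil(181.4/0.177) = 1025


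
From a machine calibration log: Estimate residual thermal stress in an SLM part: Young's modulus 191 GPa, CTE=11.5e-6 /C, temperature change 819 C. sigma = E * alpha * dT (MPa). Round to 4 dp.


sigma = 191*1000 * 11.5e-6 * 819 = 1798.9335 MPa


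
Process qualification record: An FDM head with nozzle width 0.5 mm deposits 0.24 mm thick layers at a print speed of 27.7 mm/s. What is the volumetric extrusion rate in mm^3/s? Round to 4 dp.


Rate = 0.5 * 0.24 * 27.7 = 3.324 mm^3/s


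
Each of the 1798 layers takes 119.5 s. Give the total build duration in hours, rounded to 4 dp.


t = 1798 * 119.5 / 3600 = 59.6836 hrs


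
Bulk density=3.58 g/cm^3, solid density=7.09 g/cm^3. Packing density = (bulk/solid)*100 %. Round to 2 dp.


Packing = (3.58/7.09)*100 = 50.49 %


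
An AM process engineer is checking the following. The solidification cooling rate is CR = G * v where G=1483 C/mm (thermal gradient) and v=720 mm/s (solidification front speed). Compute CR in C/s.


CR = 1483 * 720 = 1067760 C/s


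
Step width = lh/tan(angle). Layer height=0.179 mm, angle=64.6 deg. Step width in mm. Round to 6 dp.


step = 0.179 / tan(64.6) = 0.084995 mm


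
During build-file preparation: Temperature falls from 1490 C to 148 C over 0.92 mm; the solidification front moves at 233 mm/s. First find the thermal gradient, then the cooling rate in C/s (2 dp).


G = (1490-148)/0.92 = 1458.69565217 C/mm
CR = 1458.69565217 * 233 = 339876.09 C/s


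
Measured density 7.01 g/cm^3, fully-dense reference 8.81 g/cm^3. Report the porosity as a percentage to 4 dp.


Porosity = (1-7.01/8.81)*100 = 20.4313 %


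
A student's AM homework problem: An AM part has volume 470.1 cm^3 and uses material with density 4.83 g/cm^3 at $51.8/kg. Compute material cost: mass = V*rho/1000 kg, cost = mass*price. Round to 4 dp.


Mass = 470.1*4.83/1000 = 2.270583 kg
Cost = 2.270583 * 51.8 = 117.6162 $


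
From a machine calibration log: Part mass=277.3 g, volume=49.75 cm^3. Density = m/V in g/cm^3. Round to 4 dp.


rho = 277.3 / 49.75 = 5.5739 g/cm^3


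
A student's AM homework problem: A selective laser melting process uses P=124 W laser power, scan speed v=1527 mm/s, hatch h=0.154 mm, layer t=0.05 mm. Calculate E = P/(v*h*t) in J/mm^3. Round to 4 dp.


E = 124 / (1527*0.154*0.05) = 10.5461 J/mm^3


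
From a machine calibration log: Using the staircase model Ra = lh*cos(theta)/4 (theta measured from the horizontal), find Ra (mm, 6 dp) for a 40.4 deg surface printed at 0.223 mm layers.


Ra = 0.223 * cos(40.4) / 4 = 0.042456 mm


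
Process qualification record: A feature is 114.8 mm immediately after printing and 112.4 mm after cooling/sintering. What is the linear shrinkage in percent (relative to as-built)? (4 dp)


Shrinkage = ((114.8-112.4)/114.8)*100 = 2.0906 %


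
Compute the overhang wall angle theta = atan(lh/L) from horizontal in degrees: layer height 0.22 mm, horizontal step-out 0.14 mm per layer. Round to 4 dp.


angle = atan(0.22/0.14) = 57.5288 degrees


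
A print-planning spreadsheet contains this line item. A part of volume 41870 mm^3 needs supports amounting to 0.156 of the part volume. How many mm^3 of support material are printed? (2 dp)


V_support = 41870 * 0.156 = 6531.72 mm^3


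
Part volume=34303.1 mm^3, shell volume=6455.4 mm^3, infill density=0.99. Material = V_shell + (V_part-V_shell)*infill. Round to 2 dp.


V_infill = (34303.1 - 6455.4) * 0.99 = 27569.22
V_total = 6455.4 + 27569.22 = 34024.62 mm^3


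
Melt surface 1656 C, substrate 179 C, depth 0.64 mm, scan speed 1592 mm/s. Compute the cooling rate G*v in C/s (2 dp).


G = (1656-179)/0.64 = 2307.8125 C/mm
CR = 2307.8125 * 1592 = 3674037.5 C/s


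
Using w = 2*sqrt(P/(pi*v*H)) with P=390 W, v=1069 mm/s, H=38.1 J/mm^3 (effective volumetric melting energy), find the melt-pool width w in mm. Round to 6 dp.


w = 2*sqrt(390/(pi*1069*38.1)) = 0.110417 mm


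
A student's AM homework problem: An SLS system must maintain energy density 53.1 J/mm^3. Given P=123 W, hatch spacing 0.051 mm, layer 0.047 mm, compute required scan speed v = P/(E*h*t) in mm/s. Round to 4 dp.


v = 123 / (53.1*0.051*0.047) = 966.368 mm/s


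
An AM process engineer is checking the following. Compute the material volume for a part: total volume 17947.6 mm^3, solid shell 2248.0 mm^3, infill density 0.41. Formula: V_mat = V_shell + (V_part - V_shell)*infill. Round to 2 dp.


V_infill = (17947.6 - 2248.0) * 0.41 = 6436.84
V_total = 2248.0 + 6436.84 = 8684.84 mm^3


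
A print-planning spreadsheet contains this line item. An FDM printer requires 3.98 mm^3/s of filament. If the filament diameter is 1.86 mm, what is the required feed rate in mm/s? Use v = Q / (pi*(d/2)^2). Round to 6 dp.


A = pi*(1.86/2)^2 = 2.717163
v = 3.98 / 2.717163 = 1.464763 mm/s


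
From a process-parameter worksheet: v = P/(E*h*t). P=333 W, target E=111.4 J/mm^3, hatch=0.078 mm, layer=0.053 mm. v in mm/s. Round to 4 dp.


v = 333 / (111.4*0.078*0.053) = 723.0837 mm/s


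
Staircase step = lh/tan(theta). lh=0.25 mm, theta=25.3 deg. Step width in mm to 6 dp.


step = 0.25 / tan(25.3) = 0.528879 mm


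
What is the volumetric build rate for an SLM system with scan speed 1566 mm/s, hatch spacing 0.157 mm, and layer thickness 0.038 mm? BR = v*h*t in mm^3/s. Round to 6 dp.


Rate = 1566 * 0.157 * 0.038 = 9.342756 mm^3/s


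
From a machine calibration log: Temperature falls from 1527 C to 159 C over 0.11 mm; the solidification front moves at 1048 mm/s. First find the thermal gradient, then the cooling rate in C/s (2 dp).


G = (1527-159)/0.11 = 12436.36363636 C/mm
CR = 12436.36363636 * 1048 = 13033309.09 C/s


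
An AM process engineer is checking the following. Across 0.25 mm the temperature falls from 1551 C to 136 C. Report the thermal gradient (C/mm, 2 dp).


G = (1551-136)/0.25 = 5660.0 C/mm


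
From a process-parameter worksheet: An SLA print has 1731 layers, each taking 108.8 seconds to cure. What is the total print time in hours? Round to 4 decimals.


t = 1731 * 108.8 / 3600 = 52.3147 hrs


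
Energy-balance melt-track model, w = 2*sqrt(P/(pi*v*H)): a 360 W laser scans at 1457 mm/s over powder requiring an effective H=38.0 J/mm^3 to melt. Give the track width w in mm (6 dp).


w = 2*sqrt(360/(pi*1457*38.0)) = 0.090988 mm


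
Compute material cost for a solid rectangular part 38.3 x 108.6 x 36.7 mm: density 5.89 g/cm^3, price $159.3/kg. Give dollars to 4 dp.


V = 38.3 * 108.6 * 36.7 = 152649.246 mm^3 = 152.649246 cm^3
Mass = 152.649246 * 5.89 / 1000 = 0.89910406 kg
Cost = 0.89910406 * 159.3 = 143.2273 $


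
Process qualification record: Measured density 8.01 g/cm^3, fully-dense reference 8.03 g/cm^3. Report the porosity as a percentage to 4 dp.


Porosity = (1-8.01/8.03)*100 = 0.2491 %


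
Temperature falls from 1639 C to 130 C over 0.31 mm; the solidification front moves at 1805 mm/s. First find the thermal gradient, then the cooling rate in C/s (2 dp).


G = (1639-130)/0.31 = 4867.74193548 C/mm
CR = 4867.74193548 * 1805 = 8786274.19 C/s


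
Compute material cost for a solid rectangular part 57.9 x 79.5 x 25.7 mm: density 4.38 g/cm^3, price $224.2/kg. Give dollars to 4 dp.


V = 57.9 * 79.5 * 25.7 = 118298.385 mm^3 = 118.298385 cm^3
Mass = 118.298385 * 4.38 / 1000 = 0.51814693 kg
Cost = 0.51814693 * 224.2 = 116.1685 $


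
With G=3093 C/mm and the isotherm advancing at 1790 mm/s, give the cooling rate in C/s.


CR = 3093 * 1790 = 5536470 C/s


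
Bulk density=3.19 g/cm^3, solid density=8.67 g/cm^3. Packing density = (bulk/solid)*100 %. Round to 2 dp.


Packing = (3.19/8.67)*100 = 36.79 %


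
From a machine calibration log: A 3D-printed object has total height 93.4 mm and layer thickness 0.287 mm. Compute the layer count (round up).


Layers = ceil(93.4/0.287) = 326


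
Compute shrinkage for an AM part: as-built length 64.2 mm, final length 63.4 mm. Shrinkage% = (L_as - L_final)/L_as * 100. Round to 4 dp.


Shrinkage = ((64.2-63.4)/64.2)*100 = 1.2461 %


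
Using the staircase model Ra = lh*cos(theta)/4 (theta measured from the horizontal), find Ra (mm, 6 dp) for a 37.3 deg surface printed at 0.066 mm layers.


Ra = 0.066 * cos(37.3) / 4 = 0.013125 mm


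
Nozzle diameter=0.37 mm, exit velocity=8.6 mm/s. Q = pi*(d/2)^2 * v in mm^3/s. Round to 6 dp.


A = pi*(0.37/2)^2 = 0.10752101 mm^2
Q = 0.10752101 * 8.6 = 0.924681 mm^3/s


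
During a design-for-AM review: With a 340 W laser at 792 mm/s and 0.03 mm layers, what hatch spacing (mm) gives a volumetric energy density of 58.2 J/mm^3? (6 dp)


h = 340 / (58.2*792*0.03) = 0.245872 mm


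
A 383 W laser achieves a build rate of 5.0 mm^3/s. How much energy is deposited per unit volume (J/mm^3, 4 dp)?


SE = 383 / 5.0 = 76.6 J/mm^3


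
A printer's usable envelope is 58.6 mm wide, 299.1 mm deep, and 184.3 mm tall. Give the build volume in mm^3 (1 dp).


V = 58.6 * 299.1 * 184.3 = 3230274.0 mm^3


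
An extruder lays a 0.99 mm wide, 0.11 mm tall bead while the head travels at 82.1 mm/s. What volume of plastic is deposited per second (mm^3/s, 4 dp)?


Rate = 0.99 * 0.11 * 82.1 = 8.9407 mm^3/s


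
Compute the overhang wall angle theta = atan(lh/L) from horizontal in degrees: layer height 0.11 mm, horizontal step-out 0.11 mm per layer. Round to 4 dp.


angle = atan(0.11/0.11) = 45.0 degrees


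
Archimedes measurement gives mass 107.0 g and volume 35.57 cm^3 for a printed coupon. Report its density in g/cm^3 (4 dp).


rho = 107.0 / 35.57 = 3.0082 g/cm^3


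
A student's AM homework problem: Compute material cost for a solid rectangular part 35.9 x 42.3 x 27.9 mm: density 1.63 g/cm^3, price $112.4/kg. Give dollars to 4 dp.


V = 35.9 * 42.3 * 27.9 = 42368.103 mm^3 = 42.368103 cm^3
Mass = 42.368103 * 1.63 / 1000 = 0.06906001 kg
Cost = 0.06906001 * 112.4 = 7.7623 $


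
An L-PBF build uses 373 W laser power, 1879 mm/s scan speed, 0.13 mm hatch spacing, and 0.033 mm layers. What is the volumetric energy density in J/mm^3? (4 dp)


E = 373 / (1879*0.13*0.033) = 46.2727 J/mm^3


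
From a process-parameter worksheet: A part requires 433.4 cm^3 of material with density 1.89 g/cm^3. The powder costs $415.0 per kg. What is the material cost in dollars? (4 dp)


Mass = 433.4*1.89/1000 = 0.819126 kg
Cost = 0.819126 * 415.0 = 339.9373 $


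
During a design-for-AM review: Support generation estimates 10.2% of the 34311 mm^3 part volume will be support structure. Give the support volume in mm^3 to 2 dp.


V_support = 34311 * 0.102 = 3499.72 mm^3


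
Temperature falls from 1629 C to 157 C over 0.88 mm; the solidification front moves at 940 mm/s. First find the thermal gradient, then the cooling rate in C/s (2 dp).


G = (1629-157)/0.88 = 1672.72727273 C/mm
CR = 1672.72727273 * 940 = 1572363.64 C/s


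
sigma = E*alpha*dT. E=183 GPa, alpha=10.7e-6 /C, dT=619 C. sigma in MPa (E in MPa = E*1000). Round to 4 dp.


sigma = 183*1000 * 10.7e-6 * 619 = 1212.0639 MPa


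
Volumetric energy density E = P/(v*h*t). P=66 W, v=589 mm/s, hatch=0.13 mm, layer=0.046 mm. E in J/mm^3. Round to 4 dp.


E = 66 / (589*0.13*0.046) = 18.7382 J/mm^3


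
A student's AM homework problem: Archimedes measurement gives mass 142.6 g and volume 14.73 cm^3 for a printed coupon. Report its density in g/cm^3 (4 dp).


rho = 142.6 / 14.73 = 9.6809 g/cm^3


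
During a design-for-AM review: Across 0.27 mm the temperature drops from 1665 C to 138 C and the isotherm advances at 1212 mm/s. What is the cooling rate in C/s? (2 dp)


G = (1665-138)/0.27 = 5655.55555556 C/mm
CR = 5655.55555556 * 1212 = 6854533.33 C/s


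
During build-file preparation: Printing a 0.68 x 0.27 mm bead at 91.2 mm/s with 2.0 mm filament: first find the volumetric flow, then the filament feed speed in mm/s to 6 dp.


Q = 0.68 * 0.27 * 91.2 = 16.74432 mm^3/s
A_fil = pi*(2.0/2)^2 = 3.14159265 mm^2
v_feed = 16.74432 / 3.14159265 = 5.329883 mm/s


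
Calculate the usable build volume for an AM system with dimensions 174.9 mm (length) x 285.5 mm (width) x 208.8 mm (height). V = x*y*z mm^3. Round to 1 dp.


V = 174.9 * 285.5 * 208.8 = 10426208.8 mm^3
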